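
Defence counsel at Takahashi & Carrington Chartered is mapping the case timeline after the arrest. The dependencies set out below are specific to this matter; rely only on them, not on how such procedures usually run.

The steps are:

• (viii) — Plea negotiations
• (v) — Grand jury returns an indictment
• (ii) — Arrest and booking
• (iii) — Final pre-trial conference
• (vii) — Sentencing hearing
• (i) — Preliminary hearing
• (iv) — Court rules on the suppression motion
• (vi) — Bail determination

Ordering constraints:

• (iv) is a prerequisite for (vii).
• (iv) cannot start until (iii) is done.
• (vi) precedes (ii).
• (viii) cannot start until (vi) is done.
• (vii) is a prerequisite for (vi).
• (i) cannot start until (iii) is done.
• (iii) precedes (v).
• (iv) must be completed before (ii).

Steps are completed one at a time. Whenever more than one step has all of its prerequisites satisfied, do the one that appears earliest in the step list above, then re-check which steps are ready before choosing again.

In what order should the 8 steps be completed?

(iii) → (v) → (i) → (iv) → (vii) → (vi) → (viii) → (ii)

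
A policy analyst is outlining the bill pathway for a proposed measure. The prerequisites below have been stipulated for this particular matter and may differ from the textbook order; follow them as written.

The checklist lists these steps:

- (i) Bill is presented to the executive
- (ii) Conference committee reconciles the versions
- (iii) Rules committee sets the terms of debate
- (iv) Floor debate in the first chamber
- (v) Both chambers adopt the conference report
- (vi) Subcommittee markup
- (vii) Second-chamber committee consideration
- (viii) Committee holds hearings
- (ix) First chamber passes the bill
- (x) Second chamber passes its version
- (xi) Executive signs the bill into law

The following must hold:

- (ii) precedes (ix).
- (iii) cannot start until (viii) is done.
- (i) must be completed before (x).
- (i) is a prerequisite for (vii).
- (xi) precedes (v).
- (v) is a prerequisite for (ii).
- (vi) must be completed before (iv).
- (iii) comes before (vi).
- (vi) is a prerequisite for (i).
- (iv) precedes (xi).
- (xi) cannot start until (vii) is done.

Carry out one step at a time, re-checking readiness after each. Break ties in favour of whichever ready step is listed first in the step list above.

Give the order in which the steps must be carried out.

(viii), (iii), (vi), (i), (iv), (vii), (x), (xi), (v), (ii), (ix)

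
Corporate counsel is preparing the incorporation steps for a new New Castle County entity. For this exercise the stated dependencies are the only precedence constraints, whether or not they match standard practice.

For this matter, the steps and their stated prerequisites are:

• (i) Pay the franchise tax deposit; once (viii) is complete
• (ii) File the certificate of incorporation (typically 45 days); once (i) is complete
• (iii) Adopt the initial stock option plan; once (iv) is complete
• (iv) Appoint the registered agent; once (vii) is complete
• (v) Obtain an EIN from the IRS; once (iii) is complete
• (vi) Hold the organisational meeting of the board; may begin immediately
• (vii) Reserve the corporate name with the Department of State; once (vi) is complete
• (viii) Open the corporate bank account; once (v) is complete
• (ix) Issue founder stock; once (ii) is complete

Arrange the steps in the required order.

(vi), (vii), (iv), (iii), (v), (viii), (i), (ii), (ix)

(vi) has no prerequisites → (vi) first.
That leaves (vii) as the only ready step → (vii).
(iv) needed (vii), now all done → (iv).
That leaves (iii) as the only ready step → (iii).
(v) needed (iii), now all done → (v).
Next only (viii) has its prerequisites met → (viii).
That leaves (i) as the only ready step → (i).
(ii) needed (i), now all done → (ii).
(ix) needed (ii), now all done → (ix).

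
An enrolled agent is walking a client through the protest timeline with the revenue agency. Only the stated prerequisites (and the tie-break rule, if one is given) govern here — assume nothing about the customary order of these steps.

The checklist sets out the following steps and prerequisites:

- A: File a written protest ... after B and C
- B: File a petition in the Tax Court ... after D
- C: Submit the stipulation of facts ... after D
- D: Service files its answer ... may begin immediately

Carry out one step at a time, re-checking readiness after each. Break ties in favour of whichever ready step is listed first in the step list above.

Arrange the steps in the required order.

Only D has no prerequisites, so it is first.
Ready: B and C. B is listed earlier → B.
That leaves C as the only ready step → C.
That leaves A as the only ready step → A.

D, B, C, A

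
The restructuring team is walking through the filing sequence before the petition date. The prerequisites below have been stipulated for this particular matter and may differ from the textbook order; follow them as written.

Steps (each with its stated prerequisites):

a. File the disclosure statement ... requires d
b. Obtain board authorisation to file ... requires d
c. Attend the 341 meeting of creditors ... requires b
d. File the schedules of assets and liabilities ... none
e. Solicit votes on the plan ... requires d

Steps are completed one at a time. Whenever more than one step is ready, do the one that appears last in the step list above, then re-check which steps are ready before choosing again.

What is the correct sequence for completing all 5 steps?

d has no prerequisites → d first.
e, b and a are all available; e is listed later → e.
b and a are both available; b is listed later → b.
c and a are both available; c is listed later → c.
That leaves a as the only ready step → a.

d e b c a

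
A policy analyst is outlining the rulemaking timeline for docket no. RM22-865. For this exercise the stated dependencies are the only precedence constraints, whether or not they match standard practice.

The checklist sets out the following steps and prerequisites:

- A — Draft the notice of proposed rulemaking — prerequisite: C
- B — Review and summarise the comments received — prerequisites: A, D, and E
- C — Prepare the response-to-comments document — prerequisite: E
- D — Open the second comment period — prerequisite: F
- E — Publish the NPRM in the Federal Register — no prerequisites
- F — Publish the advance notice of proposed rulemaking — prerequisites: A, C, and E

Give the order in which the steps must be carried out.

E is the only step with nothing outstanding, so it goes first.
Next only C has its prerequisites met → C.
A is the only step now ready → A.
That leaves F as the only ready step → F.
D needed F, now all done → D.
B needed A, D and E, now all done → B.

E C A F D B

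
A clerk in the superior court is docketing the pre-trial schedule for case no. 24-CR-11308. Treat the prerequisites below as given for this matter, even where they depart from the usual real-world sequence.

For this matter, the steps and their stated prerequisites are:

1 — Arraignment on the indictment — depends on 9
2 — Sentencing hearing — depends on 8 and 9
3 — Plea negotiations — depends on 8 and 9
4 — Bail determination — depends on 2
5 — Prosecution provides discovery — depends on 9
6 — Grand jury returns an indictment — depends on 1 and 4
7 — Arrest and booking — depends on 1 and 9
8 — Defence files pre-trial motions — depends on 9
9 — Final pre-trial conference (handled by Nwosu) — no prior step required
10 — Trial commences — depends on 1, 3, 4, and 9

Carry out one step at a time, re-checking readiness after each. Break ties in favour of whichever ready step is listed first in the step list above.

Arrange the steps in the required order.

9 is the only step with nothing outstanding, so it goes first.
Ready: 1, 5 and 8. 1 is listed earlier → 1.
7 now also ready, so the ready set is {5, 7, 8}; 5 is listed earlier → 5.
Ready: 7 and 8. 7 is listed earlier → 7.
Next only 8 has its prerequisites met → 8.
Ready: 2 and 3. 2 is listed earlier → 2.
4 now also ready, so the ready set is {3, 4}; 3 is listed earlier → 3.
4 is the only step now ready → 4.
Now 6 and 10 have their prerequisites met. 6 is listed earlier, so 6 next.
10 needed 1, 3, 4 and 9, now all done → 10.

9 → 1 → 5 → 7 → 8 → 2 → 3 → 4 → 6 → 10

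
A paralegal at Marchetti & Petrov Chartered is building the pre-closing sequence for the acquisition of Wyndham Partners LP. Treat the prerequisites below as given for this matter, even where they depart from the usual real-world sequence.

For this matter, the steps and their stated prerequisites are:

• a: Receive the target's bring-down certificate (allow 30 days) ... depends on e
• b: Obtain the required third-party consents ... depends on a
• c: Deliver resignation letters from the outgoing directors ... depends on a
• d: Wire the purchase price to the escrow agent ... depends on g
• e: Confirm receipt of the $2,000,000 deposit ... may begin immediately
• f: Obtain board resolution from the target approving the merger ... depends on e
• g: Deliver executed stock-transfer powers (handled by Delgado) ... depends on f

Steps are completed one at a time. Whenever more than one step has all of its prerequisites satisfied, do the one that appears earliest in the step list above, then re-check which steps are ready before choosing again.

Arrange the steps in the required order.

e, a, b, c, f, g, d

e has no prerequisites → e first.
a and f are both available; a is listed earlier → a.
b and c now also ready, so the ready set is {b, c, f}; b is listed earlier → b.
Ready: c and f. c is listed earlier → c.
f is the only step now ready → f.
Next only g has its prerequisites met → g.
Next only d has its prerequisites met → d.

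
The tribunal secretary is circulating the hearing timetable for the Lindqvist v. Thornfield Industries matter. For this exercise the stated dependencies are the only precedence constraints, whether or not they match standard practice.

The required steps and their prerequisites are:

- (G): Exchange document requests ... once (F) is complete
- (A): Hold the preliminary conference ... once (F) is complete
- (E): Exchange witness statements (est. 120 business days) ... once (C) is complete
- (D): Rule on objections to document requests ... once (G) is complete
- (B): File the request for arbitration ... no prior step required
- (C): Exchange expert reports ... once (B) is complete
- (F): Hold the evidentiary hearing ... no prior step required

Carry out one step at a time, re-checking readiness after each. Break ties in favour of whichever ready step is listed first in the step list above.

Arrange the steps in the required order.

(B), (C), (E), (F), (G), (A), (D)

(B) and (F) have no prerequisites; (B) is listed earlier, so (B) is first.
(C) and (F) are both available; (C) is listed earlier → (C).
Ready: (E) and (F). (E) is listed earlier → (E).
(F) is the only step now ready → (F).
(G) and (A) are both available; (G) is listed earlier → (G).
(A) and (D) are both available; (A) is listed earlier → (A).
(D) is the only step now ready → (D).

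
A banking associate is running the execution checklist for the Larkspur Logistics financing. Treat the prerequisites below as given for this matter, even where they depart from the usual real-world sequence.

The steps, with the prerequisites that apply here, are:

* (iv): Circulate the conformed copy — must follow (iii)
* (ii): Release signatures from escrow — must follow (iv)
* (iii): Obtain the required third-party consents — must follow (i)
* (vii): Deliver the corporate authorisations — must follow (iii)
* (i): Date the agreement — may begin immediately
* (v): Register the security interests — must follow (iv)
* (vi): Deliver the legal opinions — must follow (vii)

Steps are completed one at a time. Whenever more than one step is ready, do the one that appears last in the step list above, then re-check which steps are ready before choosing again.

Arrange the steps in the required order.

(i), (iii), (vii), (vi), (iv), (v), (ii)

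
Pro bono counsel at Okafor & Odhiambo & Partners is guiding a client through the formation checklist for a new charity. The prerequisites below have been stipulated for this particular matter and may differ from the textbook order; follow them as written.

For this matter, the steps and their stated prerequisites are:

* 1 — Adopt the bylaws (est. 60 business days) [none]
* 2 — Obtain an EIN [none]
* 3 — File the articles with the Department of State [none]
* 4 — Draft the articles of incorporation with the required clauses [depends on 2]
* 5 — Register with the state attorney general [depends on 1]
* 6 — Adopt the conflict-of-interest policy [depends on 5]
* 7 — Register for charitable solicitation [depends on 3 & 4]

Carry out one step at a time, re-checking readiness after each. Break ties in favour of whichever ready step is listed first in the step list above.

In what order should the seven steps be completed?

1, 2 and 3 have no prerequisites; 1 is listed earlier, so 1 is first.
5 now also ready, so the ready set is {2, 3, 5}; 2 is listed earlier → 2.
4 now also ready, so the ready set is {3, 4, 5}; 3 is listed earlier → 3.
Now 4 and 5 have their prerequisites met. 4 is listed earlier, so 4 next.
Ready: 5 and 7. 5 is listed earlier → 5.
6 now also ready, so the ready set is {6, 7}; 6 is listed earlier → 6.
Next only 7 has its prerequisites met → 7.

1 2 3 4 5 6 7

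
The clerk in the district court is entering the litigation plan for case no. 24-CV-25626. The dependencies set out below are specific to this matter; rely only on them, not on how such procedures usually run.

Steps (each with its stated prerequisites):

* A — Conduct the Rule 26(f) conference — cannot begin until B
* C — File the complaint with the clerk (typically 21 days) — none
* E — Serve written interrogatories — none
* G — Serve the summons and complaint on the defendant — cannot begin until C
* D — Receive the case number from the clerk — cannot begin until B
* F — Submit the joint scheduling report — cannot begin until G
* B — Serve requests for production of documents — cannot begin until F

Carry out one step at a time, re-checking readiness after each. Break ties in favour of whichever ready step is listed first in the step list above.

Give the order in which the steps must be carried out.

C and E have no prerequisites; C is listed earlier, so C is first.
Now E and G have their prerequisites met. E is listed earlier, so E next.
G needed C, now all done → G.
Next only F has its prerequisites met → F.
That leaves B as the only ready step → B.
Ready: A and D. A is listed earlier → A.
D needed B, now all done → D.

C, E, G, F, B, A, D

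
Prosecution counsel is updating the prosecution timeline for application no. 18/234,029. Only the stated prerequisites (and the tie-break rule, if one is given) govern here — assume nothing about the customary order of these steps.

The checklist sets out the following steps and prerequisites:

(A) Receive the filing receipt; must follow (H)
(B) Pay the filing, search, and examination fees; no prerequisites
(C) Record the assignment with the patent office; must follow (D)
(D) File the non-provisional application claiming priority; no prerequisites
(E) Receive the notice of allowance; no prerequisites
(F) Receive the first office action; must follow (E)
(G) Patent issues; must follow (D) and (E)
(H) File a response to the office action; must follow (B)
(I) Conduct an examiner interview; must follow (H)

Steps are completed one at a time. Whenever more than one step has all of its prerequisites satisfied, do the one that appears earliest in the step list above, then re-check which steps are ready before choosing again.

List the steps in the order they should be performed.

(B) (D) (C) (E) (F) (G) (H) (A) (I)

Nothing is required for (B), (D) and (E). (B) is listed earlier → (B) first.
(H) now also ready, so the ready set is {(D), (E), (H)}; (D) is listed earlier → (D).
Ready: (C), (E) and (H). (C) is listed earlier → (C).
Ready: (E) and (H). (E) is listed earlier → (E).
(F), (G) and (H) are all available; (F) is listed earlier → (F).
Now (G) and (H) have their prerequisites met. (G) is listed earlier, so (G) next.
Next only (H) has its prerequisites met → (H).
Ready: (A) and (I). (A) is listed earlier → (A).
Next only (I) has its prerequisites met → (I).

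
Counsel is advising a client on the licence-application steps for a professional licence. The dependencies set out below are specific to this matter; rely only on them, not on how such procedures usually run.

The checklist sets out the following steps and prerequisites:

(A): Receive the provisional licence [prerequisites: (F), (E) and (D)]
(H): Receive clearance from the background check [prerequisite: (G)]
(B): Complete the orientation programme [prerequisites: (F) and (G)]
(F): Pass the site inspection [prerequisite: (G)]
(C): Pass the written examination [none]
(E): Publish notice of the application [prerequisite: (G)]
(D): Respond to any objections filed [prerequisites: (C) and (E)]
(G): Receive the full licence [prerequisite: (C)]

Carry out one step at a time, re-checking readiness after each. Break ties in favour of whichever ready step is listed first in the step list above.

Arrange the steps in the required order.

(C), (G), (H), (F), (B), (E), (D), (A)

(C) has no prerequisites → (C) first.
(G) needed (C), now all done → (G).
Now (H), (F) and (E) have their prerequisites met. (H) is listed earlier, so (H) next.
Ready: (F) and (E). (F) is listed earlier → (F).
Ready: (B) and (E). (B) is listed earlier → (B).
(E) is the only step now ready → (E).
That leaves (D) as the only ready step → (D).
(A) needed (F), (E) and (D), now all done → (A).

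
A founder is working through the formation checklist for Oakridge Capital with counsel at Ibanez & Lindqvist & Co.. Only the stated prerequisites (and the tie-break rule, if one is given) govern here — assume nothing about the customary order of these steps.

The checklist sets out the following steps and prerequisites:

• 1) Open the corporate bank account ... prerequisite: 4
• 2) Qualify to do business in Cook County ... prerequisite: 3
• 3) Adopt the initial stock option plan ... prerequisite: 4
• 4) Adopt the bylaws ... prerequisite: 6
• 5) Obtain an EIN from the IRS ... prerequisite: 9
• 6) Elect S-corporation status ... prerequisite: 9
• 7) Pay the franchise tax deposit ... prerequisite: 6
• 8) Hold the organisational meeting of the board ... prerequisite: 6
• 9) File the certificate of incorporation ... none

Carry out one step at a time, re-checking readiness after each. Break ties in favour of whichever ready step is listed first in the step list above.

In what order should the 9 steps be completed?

9 → 5 → 6 → 4 → 1 → 3 → 2 → 7 → 8

Only 9 has no prerequisites, so it is first.
Now 5 and 6 have their prerequisites met. 5 is listed earlier, so 5 next.
That leaves 6 as the only ready step → 6.
Now 4, 7 and 8 have their prerequisites met. 4 is listed earlier, so 4 next.
Now 1, 3, 7 and 8 have their prerequisites met. 1 is listed earlier, so 1 next.
3, 7 and 8 are all available; 3 is listed earlier → 3.
2 now also ready, so the ready set is {2, 7, 8}; 2 is listed earlier → 2.
Now 7 and 8 have their prerequisites met. 7 is listed earlier, so 7 next.
8 needed 6, now all done → 8.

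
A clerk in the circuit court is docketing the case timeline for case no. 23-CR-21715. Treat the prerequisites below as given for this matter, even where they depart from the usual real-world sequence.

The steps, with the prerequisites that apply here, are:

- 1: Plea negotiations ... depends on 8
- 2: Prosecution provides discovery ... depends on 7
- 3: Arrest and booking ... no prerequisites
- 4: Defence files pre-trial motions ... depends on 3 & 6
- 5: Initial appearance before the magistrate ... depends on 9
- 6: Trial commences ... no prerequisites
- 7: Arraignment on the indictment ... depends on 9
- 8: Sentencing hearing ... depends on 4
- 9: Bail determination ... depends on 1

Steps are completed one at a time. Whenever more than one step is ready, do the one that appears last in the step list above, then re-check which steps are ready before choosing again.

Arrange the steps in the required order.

6 and 3 have no prerequisites; 6 is listed later, so 6 is first.
Next only 3 has its prerequisites met → 3.
4 needed 6 and 3, now all done → 4.
8 is the only step now ready → 8.
1 is the only step now ready → 1.
Next only 9 has its prerequisites met → 9.
Now 7 and 5 have their prerequisites met. 7 is listed later, so 7 next.
2 now also ready, so the ready set is {5, 2}; 5 is listed later → 5.
That leaves 2 as the only ready step → 2.

6, 3, 4, 8, 1, 9, 7, 5, 2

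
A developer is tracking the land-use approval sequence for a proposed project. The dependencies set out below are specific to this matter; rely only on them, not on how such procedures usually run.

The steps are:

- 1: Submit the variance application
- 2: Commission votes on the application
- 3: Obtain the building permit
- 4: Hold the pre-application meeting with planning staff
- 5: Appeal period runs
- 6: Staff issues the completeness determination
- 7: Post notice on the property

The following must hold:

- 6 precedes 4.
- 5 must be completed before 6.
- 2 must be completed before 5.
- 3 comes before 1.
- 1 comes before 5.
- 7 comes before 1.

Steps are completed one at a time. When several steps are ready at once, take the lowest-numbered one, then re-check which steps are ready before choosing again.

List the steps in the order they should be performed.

Nothing is required for 2, 3 and 7. 2 has the earlier label → 2 first.
Ready: 3 and 7. 3 has the earlier label → 3.
Next only 7 has its prerequisites met → 7.
Next only 1 has its prerequisites met → 1.
That leaves 5 as the only ready step → 5.
6 needed 5, now all done → 6.
Next only 4 has its prerequisites met → 4.

2 3 7 1 5 6 4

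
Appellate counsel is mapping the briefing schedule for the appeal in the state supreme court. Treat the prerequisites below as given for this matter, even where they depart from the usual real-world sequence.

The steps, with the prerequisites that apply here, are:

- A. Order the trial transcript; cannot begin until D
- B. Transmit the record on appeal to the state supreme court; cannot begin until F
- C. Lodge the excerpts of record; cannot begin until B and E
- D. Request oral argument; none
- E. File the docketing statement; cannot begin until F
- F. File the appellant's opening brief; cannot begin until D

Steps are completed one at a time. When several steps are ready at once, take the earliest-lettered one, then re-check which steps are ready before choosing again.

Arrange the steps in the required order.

D has no prerequisites → D first.
Now A and F have their prerequisites met. A has the earlier label, so A next.
F needed D, now all done → F.
Now B and E have their prerequisites met. B has the earlier label, so B next.
Next only E has its prerequisites met → E.
C is the only step now ready → C.

D A F B E C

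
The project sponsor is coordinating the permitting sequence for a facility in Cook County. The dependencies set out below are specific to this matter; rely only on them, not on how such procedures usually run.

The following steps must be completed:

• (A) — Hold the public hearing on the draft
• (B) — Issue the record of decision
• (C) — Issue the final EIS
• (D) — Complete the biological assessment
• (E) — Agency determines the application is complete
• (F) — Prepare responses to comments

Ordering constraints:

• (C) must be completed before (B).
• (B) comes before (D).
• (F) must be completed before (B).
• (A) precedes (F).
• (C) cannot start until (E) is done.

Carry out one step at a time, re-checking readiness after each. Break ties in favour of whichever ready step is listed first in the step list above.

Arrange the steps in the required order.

(A) → (E) → (C) → (F) → (B) → (D)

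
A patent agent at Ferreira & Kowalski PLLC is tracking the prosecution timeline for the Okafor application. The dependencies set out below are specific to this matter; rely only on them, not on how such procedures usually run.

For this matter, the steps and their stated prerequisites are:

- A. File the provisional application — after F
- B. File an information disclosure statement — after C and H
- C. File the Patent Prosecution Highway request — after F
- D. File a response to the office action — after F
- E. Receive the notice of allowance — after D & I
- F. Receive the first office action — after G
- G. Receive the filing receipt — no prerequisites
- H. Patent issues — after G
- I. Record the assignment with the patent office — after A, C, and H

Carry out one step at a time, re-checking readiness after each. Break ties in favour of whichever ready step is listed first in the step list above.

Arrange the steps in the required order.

Only G has no prerequisites, so it is first.
Ready: F and H. F is listed earlier → F.
Ready: A, C, D and H. A is listed earlier → A.
C, D and H are all available; C is listed earlier → C.
D and H are both available; D is listed earlier → D.
Next only H has its prerequisites met → H.
B and I are both available; B is listed earlier → B.
I is the only step now ready → I.
E needed D and I, now all done → E.

G F A C D H B I E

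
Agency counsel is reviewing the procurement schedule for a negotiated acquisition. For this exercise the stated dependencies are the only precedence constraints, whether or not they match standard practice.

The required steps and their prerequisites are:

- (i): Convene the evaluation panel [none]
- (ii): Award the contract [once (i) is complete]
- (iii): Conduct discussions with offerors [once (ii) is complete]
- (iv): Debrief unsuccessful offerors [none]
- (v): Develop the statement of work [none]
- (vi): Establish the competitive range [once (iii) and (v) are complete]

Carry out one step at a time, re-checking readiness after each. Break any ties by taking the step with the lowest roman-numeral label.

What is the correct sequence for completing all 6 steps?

Nothing is required for (i), (iv) and (v). (i) has the earlier label → (i) first.
(ii) now also ready, so the ready set is {(ii), (iv), (v)}; (ii) has the earlier label → (ii).
(iii) now also ready, so the ready set is {(iii), (iv), (v)}; (iii) has the earlier label → (iii).
Now (iv) and (v) have their prerequisites met. (iv) has the earlier label, so (iv) next.
(v) is the only step now ready → (v).
(vi) needed (iii) and (v), now all done → (vi).

(i), (ii), (iii), (iv), (v), (vi)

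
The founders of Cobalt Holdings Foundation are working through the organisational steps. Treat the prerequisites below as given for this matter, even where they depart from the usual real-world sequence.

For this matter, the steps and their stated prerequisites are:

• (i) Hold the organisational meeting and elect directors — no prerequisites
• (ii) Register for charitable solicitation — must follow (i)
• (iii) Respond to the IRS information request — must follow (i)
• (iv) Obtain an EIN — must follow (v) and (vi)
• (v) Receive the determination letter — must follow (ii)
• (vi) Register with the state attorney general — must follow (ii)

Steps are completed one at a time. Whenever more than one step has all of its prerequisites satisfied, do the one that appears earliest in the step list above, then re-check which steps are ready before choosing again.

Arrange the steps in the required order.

(i) is the only step with nothing outstanding, so it goes first.
Now (ii) and (iii) have their prerequisites met. (ii) is listed earlier, so (ii) next.
(v) and (vi) now also ready, so the ready set is {(iii), (v), (vi)}; (iii) is listed earlier → (iii).
(v) and (vi) are both available; (v) is listed earlier → (v).
(vi) needed (ii), now all done → (vi).
(iv) needed (v) and (vi), now all done → (iv).

(i), (ii), (iii), (v), (vi), (iv)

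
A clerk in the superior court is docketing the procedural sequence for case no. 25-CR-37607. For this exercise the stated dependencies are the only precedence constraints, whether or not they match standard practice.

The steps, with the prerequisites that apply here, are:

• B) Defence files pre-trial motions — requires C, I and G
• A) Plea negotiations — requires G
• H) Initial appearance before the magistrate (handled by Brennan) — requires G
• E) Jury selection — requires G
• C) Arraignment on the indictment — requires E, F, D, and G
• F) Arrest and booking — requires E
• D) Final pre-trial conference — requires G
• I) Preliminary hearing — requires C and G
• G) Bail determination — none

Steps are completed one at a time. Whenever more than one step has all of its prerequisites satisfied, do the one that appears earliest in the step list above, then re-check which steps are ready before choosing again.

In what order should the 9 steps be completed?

G → A → H → E → F → D → C → I → B

Only G has no prerequisites, so it is first.
Ready: A, H, E and D. A is listed earlier → A.
Ready: H, E and D. H is listed earlier → H.
Ready: E and D. E is listed earlier → E.
Ready: F and D. F is listed earlier → F.
D needed G, now all done → D.
Next only C has its prerequisites met → C.
I is the only step now ready → I.
That leaves B as the only ready step → B.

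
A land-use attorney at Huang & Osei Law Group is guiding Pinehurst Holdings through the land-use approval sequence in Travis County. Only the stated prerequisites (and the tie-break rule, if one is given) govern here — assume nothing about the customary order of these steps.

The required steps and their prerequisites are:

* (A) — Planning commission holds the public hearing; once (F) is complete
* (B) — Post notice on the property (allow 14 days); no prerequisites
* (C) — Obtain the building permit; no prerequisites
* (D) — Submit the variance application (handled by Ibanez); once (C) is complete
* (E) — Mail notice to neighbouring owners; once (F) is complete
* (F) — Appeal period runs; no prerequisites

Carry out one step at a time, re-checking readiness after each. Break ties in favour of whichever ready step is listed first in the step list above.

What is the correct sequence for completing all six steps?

(B) → (C) → (D) → (F) → (A) → (E)

Nothing is required for (B), (C) and (F). (B) is listed earlier → (B) first.
Ready: (C) and (F). (C) is listed earlier → (C).
(D) now also ready, so the ready set is {(D), (F)}; (D) is listed earlier → (D).
(F) is the only step now ready → (F).
(A) and (E) are both available; (A) is listed earlier → (A).
Next only (E) has its prerequisites met → (E).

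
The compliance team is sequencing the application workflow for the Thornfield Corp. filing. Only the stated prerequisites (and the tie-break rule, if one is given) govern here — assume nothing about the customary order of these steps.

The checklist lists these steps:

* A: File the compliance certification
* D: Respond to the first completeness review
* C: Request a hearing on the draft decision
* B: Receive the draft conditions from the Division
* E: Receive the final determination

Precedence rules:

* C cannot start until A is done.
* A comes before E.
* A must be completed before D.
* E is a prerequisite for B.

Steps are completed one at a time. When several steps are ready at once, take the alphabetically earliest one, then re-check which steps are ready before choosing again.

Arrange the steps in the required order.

A → C → D → E → B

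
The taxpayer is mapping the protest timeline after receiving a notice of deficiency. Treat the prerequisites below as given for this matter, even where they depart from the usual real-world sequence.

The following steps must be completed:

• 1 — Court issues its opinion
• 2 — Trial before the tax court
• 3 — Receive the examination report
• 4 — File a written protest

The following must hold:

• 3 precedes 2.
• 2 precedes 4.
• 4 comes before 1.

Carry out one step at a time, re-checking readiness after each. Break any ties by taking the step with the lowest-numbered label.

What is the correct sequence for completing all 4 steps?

Only 3 has no prerequisites, so it is first.
2 is the only step now ready → 2.
4 is the only step now ready → 4.
1 is the only step now ready → 1.

3 2 4 1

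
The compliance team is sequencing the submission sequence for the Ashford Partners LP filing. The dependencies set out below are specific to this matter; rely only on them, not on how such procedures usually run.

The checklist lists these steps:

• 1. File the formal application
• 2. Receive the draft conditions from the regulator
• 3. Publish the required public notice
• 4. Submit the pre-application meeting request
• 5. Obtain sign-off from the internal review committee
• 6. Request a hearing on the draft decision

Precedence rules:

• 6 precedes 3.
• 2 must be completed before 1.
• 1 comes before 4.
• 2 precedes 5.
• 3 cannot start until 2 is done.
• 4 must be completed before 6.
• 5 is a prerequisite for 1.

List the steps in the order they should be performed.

2 is the only step with nothing outstanding, so it goes first.
Next only 5 has its prerequisites met → 5.
Next only 1 has its prerequisites met → 1.
Next only 4 has its prerequisites met → 4.
6 is the only step now ready → 6.
Next only 3 has its prerequisites met → 3.

2, 5, 1, 4, 6, 3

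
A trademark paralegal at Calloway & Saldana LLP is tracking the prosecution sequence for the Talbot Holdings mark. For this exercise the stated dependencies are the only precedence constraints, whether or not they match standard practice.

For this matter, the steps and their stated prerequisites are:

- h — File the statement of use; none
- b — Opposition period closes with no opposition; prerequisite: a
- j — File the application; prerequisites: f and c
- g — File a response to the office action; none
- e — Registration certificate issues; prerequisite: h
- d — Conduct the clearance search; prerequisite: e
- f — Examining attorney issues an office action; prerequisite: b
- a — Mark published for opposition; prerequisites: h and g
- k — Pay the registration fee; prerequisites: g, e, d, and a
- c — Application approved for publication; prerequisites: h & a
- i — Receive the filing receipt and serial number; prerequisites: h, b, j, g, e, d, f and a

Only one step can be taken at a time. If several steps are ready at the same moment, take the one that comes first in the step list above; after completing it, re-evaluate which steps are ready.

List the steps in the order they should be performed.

Nothing is required for h and g. h is listed earlier → h first.
g and e are both available; g is listed earlier → g.
Now e and a have their prerequisites met. e is listed earlier, so e next.
d now also ready, so the ready set is {d, a}; d is listed earlier → d.
a needed h and g, now all done → a.
Ready: b, k and c. b is listed earlier → b.
f, k and c are all available; f is listed earlier → f.
k and c are both available; k is listed earlier → k.
c is the only step now ready → c.
j is the only step now ready → j.
i needed h, b, j, g, e, d, f and a, now all done → i.

h, g, e, d, a, b, f, k, c, j, i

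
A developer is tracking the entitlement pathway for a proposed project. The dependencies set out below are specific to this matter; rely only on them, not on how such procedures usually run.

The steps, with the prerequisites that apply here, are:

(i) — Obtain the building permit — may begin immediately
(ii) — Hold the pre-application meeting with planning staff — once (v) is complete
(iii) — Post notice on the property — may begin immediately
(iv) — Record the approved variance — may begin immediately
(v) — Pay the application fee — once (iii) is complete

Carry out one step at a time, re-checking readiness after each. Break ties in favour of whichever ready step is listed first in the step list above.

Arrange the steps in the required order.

(i) (iii) (iv) (v) (ii)

(i), (iii) and (iv) have no prerequisites; (i) is listed earlier, so (i) is first.
Now (iii) and (iv) have their prerequisites met. (iii) is listed earlier, so (iii) next.
(v) now also ready, so the ready set is {(iv), (v)}; (iv) is listed earlier → (iv).
(v) is the only step now ready → (v).
(ii) needed (v), now all done → (ii).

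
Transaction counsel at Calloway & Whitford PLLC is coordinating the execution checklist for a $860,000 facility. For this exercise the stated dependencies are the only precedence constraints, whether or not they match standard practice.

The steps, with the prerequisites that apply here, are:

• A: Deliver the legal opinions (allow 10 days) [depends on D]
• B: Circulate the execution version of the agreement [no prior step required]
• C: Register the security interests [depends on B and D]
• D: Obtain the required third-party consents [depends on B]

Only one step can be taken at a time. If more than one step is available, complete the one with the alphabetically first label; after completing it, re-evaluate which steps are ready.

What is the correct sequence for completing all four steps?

B has no prerequisites → B first.
Next only D has its prerequisites met → D.
Ready: A and C. A has the earlier label → A.
C needed B and D, now all done → C.

B → D → A → C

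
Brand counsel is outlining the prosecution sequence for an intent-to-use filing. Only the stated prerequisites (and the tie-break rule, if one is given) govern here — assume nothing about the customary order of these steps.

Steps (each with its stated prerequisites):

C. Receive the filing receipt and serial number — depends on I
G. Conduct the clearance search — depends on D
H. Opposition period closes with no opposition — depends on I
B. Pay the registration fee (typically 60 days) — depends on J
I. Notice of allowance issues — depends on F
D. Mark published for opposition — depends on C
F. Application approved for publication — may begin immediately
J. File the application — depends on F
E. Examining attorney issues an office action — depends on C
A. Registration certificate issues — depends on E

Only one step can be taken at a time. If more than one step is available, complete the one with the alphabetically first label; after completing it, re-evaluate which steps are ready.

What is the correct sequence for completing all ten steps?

F, I, C, D, E, A, G, H, J, B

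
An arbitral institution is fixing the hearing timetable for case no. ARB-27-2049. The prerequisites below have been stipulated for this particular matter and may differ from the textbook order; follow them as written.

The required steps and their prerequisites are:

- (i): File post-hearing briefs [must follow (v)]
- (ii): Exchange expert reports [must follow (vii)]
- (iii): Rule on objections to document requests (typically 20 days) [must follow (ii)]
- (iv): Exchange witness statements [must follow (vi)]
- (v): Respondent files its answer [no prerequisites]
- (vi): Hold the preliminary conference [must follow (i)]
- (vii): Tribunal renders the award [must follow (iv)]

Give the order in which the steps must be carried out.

(v) has no prerequisites → (v) first.
(i) is the only step now ready → (i).
Next only (vi) has its prerequisites met → (vi).
(iv) needed (vi), now all done → (iv).
That leaves (vii) as the only ready step → (vii).
That leaves (ii) as the only ready step → (ii).
(iii) is the only step now ready → (iii).

(v), (i), (vi), (iv), (vii), (ii), (iii)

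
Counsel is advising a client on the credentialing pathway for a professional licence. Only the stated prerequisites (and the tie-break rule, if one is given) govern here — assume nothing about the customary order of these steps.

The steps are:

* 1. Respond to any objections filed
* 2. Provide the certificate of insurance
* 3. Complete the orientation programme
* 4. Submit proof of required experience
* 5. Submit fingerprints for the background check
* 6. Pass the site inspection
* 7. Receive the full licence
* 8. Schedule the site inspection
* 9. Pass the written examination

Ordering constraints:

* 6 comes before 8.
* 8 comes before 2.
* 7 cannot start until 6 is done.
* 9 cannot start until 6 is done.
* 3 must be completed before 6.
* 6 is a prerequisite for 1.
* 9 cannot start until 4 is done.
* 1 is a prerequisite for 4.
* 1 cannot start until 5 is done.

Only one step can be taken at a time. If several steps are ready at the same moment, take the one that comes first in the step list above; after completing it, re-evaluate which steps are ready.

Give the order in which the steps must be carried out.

3 and 5 have no prerequisites; 3 is listed earlier, so 3 is first.
5 and 6 are both available; 5 is listed earlier → 5.
That leaves 6 as the only ready step → 6.
Now 1, 7 and 8 have their prerequisites met. 1 is listed earlier, so 1 next.
Ready: 4, 7 and 8. 4 is listed earlier → 4.
7, 8 and 9 are all available; 7 is listed earlier → 7.
Now 8 and 9 have their prerequisites met. 8 is listed earlier, so 8 next.
Now 2 and 9 have their prerequisites met. 2 is listed earlier, so 2 next.
Next only 9 has its prerequisites met → 9.

3, 5, 6, 1, 4, 7, 8, 2, 9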